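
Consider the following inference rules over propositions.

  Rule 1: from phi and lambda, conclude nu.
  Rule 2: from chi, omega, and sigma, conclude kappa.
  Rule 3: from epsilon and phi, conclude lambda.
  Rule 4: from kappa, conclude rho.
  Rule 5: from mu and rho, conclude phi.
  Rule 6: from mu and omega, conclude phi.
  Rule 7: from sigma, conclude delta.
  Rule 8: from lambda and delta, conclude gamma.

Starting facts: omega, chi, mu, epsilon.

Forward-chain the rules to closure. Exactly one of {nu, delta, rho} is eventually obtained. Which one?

mu and omega hold, so phi follows (Rule 6).
epsilon and phi hold, so lambda follows (Rule 3).
From phi and lambda, Rule 1 gives nu.
delta would need sigma (Rule 7), but sigma is never established. rho would need kappa (Rule 4), but kappa is never established.

nu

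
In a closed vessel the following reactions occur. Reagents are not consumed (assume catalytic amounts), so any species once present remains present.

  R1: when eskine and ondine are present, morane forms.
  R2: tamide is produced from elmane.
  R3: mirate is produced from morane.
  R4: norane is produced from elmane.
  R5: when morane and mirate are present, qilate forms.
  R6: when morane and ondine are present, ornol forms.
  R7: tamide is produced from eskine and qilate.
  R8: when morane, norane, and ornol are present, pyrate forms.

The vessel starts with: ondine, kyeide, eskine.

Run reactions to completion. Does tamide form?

eskine and ondine present → morane forms (R1).
morane present → mirate forms (R3).
morane and mirate present → qilate forms (R5).
eskine and qilate present → tamide forms (R7).

Yes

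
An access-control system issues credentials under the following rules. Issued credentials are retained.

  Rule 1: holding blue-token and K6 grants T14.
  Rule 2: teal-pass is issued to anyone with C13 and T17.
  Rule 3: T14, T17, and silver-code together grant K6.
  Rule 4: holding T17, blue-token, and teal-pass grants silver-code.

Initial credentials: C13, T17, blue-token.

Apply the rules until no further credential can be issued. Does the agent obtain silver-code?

Holding C13 and T17 grants teal-pass (Rule 2).
Holding T17, blue-token, and teal-pass grants silver-code (Rule 4).

Yes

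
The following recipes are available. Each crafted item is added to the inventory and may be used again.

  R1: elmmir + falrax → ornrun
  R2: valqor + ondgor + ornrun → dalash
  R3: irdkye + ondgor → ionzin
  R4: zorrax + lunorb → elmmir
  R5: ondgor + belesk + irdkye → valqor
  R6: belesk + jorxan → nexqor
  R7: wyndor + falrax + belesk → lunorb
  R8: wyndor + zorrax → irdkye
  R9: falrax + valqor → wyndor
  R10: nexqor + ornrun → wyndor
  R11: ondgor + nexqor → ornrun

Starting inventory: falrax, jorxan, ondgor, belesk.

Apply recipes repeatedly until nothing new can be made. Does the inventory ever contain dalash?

No

dalash would need valqor, ondgor, and ornrun (R2), but valqor is never obtained.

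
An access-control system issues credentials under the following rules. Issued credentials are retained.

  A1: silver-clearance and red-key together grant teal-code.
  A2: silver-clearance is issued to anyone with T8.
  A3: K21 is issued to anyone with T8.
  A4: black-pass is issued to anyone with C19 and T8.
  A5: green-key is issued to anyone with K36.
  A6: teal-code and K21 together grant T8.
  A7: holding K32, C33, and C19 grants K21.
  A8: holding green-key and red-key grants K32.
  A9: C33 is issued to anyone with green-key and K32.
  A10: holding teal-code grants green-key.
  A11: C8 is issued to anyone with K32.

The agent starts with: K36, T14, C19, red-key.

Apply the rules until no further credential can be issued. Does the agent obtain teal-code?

No

teal-code would need silver-clearance and red-key (A1), but silver-clearance is never granted.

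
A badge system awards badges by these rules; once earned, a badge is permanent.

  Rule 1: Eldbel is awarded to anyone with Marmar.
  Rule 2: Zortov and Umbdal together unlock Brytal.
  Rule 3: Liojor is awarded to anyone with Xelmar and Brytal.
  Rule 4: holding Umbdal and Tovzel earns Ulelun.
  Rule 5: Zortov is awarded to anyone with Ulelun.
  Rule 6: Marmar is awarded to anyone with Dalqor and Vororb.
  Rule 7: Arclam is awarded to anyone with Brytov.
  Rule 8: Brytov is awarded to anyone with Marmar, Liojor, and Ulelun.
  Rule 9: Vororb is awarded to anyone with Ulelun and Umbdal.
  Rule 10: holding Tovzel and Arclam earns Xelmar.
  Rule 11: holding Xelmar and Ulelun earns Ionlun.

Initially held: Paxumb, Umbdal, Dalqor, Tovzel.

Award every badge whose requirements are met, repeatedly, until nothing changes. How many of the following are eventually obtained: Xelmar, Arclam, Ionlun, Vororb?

With Umbdal and Tovzel, Ulelun is earned (Rule 4).
With Ulelun and Umbdal, Vororb is earned (Rule 9).
Xelmar would need Tovzel and Arclam (Rule 10), but Arclam is never earned.
Arclam would need Brytov (Rule 7), but Brytov is never earned.
Ionlun would need Xelmar and Ulelun (Rule 11), but Xelmar is never earned.
Vororb: reached.
Reached: Vororb — 1 of the 4.

1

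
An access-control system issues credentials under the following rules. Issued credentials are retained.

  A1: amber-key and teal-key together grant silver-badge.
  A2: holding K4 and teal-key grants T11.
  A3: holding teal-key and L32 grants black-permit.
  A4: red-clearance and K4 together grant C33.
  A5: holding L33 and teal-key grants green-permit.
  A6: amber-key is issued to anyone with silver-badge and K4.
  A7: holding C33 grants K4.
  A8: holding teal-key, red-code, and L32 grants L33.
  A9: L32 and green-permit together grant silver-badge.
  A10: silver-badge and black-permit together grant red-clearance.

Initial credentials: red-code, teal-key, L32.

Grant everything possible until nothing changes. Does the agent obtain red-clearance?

Yes

Holding teal-key, red-code, and L32 grants L33 (A8).
Holding teal-key and L32 grants black-permit (A3).
Holding L33 and teal-key grants green-permit (A5).
Holding L32 and green-permit grants silver-badge (A9).
Holding silver-badge and black-permit grants red-clearance (A10).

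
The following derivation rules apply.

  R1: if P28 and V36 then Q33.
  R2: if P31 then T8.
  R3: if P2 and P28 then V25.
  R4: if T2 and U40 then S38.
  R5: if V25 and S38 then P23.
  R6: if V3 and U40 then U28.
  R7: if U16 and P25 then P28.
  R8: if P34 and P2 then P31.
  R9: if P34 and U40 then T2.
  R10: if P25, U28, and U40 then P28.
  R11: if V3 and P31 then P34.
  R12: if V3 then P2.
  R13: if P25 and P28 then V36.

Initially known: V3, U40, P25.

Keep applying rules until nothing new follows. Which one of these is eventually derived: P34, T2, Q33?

Q33

V3 and U40 hold, so U28 follows (R6).
P25, U28, and U40 hold, so P28 follows (R10).
P25 and P28 hold, so V36 follows (R13).
From P28 and V36, R1 gives Q33.
T2 would need P34 and U40 (R9), but P34 is never established. P34 would need V3 and P31 (R11), but P31 is never established.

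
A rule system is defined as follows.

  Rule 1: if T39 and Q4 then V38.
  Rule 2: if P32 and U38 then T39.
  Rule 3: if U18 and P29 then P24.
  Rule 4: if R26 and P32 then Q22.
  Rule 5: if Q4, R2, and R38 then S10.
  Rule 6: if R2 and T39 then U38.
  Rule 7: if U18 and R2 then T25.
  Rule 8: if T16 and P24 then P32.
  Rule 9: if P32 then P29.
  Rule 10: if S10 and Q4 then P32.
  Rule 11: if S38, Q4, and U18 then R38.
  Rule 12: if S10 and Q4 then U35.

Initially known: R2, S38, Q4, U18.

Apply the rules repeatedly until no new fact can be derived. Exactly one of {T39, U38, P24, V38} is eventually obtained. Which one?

P24

S38, Q4, and U18 hold, so R38 follows (Rule 11).
Q4, R2, and R38 hold, so S10 follows (Rule 5).
S10 and Q4 hold, so P32 follows (Rule 10).
P32 holds, so P29 follows (Rule 9).
U18 and P29 hold, so P24 follows (Rule 3).
V38 would need T39 and Q4 (Rule 1), but T39 is never established. U38 would need R2 and T39 (Rule 6), but T39 is never established. T39 would need P32 and U38 (Rule 2), but U38 is never established.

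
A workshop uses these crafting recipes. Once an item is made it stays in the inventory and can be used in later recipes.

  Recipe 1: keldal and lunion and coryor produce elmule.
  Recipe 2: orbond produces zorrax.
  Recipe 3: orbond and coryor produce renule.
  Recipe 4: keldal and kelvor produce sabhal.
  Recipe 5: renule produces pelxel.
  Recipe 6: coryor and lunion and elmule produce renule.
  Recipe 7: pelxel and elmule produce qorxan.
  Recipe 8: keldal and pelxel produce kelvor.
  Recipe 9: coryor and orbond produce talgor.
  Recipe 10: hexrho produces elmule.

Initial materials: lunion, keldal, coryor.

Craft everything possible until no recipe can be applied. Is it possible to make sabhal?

Yes

keldal and lunion and coryor → elmule (Recipe 1).
coryor and lunion and elmule → renule (Recipe 6).
renule → pelxel (Recipe 5).
Using Recipe 8, keldal and pelxel make kelvor.
Using Recipe 4, keldal and kelvor make sabhal.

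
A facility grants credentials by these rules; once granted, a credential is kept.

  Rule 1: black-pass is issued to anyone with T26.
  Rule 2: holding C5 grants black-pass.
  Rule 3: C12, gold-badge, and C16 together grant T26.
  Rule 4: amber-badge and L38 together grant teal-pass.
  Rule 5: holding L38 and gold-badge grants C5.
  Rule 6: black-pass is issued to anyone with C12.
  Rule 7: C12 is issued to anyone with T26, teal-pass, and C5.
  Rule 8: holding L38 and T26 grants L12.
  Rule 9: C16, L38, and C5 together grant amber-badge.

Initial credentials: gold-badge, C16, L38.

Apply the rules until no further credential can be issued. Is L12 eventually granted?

No

L12 would need L38 and T26 (Rule 8), but T26 is never granted.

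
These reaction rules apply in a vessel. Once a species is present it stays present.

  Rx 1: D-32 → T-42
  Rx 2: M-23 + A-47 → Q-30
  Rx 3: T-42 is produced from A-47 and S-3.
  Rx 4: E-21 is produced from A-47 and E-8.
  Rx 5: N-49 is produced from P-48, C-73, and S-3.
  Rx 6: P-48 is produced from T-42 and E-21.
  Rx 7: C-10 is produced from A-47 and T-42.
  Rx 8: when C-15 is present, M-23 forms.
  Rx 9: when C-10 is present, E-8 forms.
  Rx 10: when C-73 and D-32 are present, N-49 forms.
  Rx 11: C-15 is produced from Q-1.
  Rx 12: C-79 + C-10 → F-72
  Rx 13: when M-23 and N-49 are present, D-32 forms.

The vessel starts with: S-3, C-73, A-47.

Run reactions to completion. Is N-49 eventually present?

Yes

A-47 and S-3 present → T-42 forms (Rx 3).
A-47 and T-42 present → C-10 forms (Rx 7).
C-10 present → E-8 forms (Rx 9).
A-47 and E-8 present → E-21 forms (Rx 4).
T-42 and E-21 present → P-48 forms (Rx 6).
P-48, C-73, and S-3 present → N-49 forms (Rx 5).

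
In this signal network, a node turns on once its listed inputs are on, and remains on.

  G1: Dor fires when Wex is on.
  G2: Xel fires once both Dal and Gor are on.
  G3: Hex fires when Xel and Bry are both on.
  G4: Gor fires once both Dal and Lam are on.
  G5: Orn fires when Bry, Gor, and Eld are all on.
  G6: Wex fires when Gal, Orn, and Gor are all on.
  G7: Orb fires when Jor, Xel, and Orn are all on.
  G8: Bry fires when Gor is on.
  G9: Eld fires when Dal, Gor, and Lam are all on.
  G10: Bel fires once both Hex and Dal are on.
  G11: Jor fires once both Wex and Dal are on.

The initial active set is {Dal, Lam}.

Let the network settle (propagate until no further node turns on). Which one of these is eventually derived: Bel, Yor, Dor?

G4: Dal and Lam on → Gor on.
G2: Dal and Gor on → Xel on.
Gor is on, so Bry fires (G8).
Xel and Bry are on, so Hex fires (G3).
Hex and Dal are on, so Bel fires (G10).
Dor would need Wex (G1), but Wex never turns on. No rule produces Yor, and it is not given.

Bel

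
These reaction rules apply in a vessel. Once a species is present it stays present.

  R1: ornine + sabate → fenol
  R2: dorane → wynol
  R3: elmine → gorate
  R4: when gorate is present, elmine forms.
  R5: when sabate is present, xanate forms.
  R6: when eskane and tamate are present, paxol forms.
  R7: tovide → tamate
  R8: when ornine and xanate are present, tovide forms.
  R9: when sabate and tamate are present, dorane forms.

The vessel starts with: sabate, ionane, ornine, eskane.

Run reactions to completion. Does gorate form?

gorate would need elmine (R3), but elmine never forms.

No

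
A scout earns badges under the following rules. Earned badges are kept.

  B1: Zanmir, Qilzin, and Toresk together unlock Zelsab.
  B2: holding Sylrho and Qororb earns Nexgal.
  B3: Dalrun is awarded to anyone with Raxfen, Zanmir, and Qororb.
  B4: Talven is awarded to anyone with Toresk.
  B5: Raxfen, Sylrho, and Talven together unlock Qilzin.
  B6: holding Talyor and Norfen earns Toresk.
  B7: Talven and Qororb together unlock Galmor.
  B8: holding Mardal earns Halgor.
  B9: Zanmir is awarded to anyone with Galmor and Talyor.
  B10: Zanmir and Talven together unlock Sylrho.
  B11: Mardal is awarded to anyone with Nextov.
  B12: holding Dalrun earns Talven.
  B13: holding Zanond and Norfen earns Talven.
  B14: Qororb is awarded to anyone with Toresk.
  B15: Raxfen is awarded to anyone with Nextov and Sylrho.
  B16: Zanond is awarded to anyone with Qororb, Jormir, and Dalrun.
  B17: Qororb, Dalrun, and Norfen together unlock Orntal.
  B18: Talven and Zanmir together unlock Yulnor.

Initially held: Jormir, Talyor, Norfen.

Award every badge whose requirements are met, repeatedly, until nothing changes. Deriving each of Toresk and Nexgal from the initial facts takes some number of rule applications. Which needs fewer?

Toresk: With Talyor and Norfen, Toresk is earned (B6). [1 rule application]
Nexgal: With Talyor and Norfen, Toresk is earned (B6). With Toresk, Qororb is earned (B14). With Toresk, Talven is earned (B4). With Talven and Qororb, Galmor is earned (B7). With Galmor and Talyor, Zanmir is earned (B9). With Zanmir and Talven, Sylrho is earned (B10). With Sylrho and Qororb, Nexgal is earned (B2). [7 rule applications]
Toresk needs fewer.

Toresk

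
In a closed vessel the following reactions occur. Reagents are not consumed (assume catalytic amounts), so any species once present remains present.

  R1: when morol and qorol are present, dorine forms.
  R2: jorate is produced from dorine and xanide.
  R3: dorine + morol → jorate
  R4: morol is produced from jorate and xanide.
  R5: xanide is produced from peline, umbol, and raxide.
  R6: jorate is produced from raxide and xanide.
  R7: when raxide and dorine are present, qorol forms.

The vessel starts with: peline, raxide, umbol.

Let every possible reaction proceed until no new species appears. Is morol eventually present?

Yes

peline, umbol, and raxide present → xanide forms (R5).
raxide and xanide present → jorate forms (R6).
jorate and xanide present → morol forms (R4).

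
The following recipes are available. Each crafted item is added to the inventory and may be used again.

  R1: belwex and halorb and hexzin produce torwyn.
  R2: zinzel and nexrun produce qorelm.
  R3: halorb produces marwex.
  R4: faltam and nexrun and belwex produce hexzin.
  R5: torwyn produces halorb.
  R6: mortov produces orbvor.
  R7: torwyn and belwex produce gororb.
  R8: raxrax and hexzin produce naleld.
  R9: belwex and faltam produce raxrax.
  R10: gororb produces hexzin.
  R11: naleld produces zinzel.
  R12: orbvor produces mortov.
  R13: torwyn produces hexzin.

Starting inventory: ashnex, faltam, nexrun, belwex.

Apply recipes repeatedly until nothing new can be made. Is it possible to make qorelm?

faltam and nexrun and belwex → hexzin (R4).
belwex and faltam → raxrax (R9).
Using R8, raxrax and hexzin make naleld.
Using R11, naleld makes zinzel.
zinzel and nexrun → qorelm (R2).

Yes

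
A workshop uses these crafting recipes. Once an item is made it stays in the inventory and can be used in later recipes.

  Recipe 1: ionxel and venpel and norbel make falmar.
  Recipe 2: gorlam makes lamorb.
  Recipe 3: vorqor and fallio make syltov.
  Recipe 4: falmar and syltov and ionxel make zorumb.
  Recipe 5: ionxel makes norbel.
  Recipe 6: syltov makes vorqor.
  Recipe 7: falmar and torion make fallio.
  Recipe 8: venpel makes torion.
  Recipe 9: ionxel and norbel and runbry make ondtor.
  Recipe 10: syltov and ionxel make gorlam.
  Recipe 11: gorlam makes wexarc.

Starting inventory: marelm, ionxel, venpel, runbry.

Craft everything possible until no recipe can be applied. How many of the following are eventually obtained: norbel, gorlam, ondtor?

2

Using Recipe 5, ionxel makes norbel.
Using Recipe 9, ionxel, norbel, and runbry make ondtor.
norbel: reached.
gorlam would need syltov and ionxel (Recipe 10), but syltov is never obtained.
ondtor: reached.
Reached: norbel and ondtor — 2 of the 3.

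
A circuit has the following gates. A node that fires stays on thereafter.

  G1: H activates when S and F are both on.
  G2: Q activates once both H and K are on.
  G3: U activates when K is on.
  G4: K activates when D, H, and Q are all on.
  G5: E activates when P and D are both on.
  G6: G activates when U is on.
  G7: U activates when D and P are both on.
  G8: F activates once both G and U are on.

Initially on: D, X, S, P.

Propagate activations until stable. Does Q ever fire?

Q would need H and K (G2), but K never turns on.

No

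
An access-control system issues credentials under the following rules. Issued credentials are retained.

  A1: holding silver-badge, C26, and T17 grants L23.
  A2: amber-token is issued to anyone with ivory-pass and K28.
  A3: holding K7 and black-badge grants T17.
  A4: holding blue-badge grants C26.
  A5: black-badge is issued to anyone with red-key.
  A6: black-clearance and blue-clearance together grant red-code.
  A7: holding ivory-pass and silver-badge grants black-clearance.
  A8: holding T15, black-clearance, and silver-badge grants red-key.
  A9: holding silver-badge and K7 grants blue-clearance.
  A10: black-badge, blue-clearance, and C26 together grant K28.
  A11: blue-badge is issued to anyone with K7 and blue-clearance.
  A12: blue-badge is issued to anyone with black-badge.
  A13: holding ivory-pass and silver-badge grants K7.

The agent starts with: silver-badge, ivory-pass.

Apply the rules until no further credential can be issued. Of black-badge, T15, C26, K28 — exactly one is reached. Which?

C26

Holding ivory-pass and silver-badge grants K7 (A13).
Holding silver-badge and K7 grants blue-clearance (A9).
Holding K7 and blue-clearance grants blue-badge (A11).
Holding blue-badge grants C26 (A4).
No rule produces T15, and it is not given. K28 would need black-badge, blue-clearance, and C26 (A10), but black-badge is never granted. black-badge would need red-key (A5), but red-key is never granted.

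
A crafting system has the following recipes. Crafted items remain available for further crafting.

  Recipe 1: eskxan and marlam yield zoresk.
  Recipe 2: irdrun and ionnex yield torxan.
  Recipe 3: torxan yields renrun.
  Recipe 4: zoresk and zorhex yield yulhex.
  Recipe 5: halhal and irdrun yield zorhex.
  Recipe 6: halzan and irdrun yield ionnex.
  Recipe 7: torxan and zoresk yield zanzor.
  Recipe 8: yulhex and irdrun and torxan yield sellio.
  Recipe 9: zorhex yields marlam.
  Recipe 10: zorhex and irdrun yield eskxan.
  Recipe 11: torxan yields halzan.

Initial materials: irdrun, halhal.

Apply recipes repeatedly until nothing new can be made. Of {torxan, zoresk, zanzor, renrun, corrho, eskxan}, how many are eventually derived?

2

Using Recipe 5, halhal and irdrun make zorhex.
Using Recipe 9, zorhex makes marlam.
zorhex and irdrun → eskxan (Recipe 10).
eskxan and marlam → zoresk (Recipe 1).
torxan would need irdrun and ionnex (Recipe 2), but ionnex is never obtained.
zoresk: reached.
zanzor would need torxan and zoresk (Recipe 7), but torxan is never obtained.
renrun would need torxan (Recipe 3), but torxan is never obtained.
No rule produces corrho, and it is not given.
eskxan: reached.
Reached: zoresk and eskxan — 2 of the 6.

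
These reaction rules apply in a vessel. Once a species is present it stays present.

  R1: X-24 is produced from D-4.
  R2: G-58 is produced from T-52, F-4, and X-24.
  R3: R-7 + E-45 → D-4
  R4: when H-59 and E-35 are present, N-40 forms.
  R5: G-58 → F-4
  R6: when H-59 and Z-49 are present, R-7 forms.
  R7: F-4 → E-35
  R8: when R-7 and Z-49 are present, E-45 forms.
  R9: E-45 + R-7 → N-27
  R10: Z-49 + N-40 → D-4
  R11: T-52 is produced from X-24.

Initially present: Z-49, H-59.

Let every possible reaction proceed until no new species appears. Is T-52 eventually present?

H-59 and Z-49 present → R-7 forms (R6).
R-7 and Z-49 present → E-45 forms (R8).
R-7 and E-45 present → D-4 forms (R3).
D-4 present → X-24 forms (R1).
X-24 present → T-52 forms (R11).

Yes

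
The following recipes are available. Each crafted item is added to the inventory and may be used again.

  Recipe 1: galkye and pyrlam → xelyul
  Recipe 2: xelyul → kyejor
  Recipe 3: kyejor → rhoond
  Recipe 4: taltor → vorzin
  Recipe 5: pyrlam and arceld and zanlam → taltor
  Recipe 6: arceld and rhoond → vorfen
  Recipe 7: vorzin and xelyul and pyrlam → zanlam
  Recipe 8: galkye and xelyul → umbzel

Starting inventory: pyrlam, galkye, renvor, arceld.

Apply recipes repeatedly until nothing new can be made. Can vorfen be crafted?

Using Recipe 1, galkye and pyrlam make xelyul.
xelyul → kyejor (Recipe 2).
kyejor → rhoond (Recipe 3).
arceld and rhoond → vorfen (Recipe 6).

Yes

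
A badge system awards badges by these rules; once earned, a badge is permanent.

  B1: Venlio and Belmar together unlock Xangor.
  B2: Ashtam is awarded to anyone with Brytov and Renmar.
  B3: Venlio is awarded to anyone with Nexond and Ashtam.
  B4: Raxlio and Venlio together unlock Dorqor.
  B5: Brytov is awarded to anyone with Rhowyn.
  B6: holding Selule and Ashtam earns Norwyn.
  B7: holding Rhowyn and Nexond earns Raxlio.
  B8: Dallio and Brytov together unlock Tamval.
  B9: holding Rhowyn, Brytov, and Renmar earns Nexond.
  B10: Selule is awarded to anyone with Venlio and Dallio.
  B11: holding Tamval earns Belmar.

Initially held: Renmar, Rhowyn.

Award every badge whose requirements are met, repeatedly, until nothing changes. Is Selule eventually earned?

Selule would need Venlio and Dallio (B10), but Dallio is never earned.

No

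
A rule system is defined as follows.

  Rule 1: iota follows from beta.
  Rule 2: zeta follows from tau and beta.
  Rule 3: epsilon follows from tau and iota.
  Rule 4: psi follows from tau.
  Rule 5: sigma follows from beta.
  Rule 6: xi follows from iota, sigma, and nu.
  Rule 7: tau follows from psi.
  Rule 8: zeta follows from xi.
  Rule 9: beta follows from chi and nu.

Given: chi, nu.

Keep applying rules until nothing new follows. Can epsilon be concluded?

No

epsilon would need tau and iota (Rule 3), but tau is never established.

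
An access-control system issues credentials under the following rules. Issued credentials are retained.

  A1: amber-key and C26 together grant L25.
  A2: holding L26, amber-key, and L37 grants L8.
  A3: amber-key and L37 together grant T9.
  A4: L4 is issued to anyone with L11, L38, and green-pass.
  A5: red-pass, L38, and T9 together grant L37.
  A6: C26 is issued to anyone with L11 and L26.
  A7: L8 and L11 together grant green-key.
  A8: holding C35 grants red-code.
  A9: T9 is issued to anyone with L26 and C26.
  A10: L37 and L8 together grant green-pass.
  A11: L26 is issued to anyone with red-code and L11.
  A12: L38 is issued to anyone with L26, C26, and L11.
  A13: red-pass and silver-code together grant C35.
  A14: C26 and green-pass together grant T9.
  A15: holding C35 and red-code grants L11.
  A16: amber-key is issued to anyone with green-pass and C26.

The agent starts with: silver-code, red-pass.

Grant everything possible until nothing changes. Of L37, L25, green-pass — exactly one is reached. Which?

Holding red-pass and silver-code grants C35 (A13).
Holding C35 grants red-code (A8).
Holding C35 and red-code grants L11 (A15).
Holding red-code and L11 grants L26 (A11).
Holding L11 and L26 grants C26 (A6).
Holding L26, C26, and L11 grants L38 (A12).
Holding L26 and C26 grants T9 (A9).
Holding red-pass, L38, and T9 grants L37 (A5).
L25 would need amber-key and C26 (A1), but amber-key is never granted. green-pass would need L37 and L8 (A10), but L8 is never granted.

L37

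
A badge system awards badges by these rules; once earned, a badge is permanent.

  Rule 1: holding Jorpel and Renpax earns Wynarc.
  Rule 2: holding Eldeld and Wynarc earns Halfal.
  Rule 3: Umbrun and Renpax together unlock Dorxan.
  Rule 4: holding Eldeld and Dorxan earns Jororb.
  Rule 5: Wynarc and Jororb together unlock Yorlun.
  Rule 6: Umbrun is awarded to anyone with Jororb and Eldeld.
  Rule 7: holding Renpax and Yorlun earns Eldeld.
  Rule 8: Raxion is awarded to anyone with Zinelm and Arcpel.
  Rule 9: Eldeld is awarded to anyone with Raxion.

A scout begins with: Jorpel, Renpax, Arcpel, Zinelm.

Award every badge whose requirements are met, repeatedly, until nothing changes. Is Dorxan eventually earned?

No

Dorxan would need Umbrun and Renpax (Rule 3), but Umbrun is never earned.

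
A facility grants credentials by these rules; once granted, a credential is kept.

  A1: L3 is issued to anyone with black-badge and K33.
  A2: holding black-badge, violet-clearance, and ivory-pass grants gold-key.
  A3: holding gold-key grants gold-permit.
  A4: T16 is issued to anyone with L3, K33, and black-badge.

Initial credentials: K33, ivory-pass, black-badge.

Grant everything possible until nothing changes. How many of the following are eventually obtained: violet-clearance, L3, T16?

Holding black-badge and K33 grants L3 (A1).
Holding L3, K33, and black-badge grants T16 (A4).
No rule produces violet-clearance, and it is not given.
L3: reached.
T16: reached.
Reached: L3 and T16 — 2 of the 3.

2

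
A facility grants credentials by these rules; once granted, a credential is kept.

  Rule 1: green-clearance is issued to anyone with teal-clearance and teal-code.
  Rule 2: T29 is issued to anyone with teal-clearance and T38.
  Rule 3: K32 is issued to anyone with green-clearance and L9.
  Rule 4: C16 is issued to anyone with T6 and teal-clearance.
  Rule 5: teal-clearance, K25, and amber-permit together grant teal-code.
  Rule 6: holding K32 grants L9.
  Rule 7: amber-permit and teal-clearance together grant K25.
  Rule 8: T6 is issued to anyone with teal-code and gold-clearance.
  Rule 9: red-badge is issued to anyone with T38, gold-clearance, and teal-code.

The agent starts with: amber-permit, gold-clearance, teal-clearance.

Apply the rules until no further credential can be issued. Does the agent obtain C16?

Yes

Holding amber-permit and teal-clearance grants K25 (Rule 7).
Holding teal-clearance, K25, and amber-permit grants teal-code (Rule 5).
Holding teal-code and gold-clearance grants T6 (Rule 8).
Holding T6 and teal-clearance grants C16 (Rule 4).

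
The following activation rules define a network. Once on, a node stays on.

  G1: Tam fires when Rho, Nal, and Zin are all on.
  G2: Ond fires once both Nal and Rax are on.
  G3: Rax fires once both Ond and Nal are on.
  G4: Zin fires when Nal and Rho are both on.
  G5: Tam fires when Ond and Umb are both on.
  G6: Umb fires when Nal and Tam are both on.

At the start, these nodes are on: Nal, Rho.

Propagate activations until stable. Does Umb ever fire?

Yes

Nal and Rho are on, so Zin fires (G4).
Rho, Nal, and Zin are on, so Tam fires (G1).
G6: Nal and Tam on → Umb on.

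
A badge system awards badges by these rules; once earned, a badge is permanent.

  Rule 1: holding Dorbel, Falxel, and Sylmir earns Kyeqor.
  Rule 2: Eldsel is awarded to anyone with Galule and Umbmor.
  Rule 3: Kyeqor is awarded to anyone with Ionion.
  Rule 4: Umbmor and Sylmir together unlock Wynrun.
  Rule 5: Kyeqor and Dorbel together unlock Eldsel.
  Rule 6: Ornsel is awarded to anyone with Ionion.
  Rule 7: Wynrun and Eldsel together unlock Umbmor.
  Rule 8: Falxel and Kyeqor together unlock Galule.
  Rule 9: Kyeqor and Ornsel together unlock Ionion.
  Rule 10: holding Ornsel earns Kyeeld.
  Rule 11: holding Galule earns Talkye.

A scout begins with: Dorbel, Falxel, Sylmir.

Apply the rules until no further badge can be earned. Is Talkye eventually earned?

With Dorbel, Falxel, and Sylmir, Kyeqor is earned (Rule 1).
With Falxel and Kyeqor, Galule is earned (Rule 8).
With Galule, Talkye is earned (Rule 11).

Yes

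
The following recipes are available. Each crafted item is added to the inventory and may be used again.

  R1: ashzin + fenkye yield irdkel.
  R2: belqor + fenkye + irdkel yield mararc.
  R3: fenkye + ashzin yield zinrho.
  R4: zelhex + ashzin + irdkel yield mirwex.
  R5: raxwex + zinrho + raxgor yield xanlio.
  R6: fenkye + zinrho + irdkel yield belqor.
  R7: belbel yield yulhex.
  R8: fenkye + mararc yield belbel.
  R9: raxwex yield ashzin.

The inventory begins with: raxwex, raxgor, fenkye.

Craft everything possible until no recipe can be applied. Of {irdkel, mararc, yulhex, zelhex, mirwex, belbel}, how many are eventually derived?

raxwex → ashzin (R9).
Using R1, ashzin and fenkye make irdkel.
Using R3, fenkye and ashzin make zinrho.
fenkye + zinrho + irdkel → belqor (R6).
belqor + fenkye + irdkel → mararc (R2).
Using R8, fenkye and mararc make belbel.
belbel → yulhex (R7).
irdkel: reached.
mararc: reached.
yulhex: reached.
No rule produces zelhex, and it is not given.
mirwex would need zelhex, ashzin, and irdkel (R4), but zelhex is never obtained.
belbel: reached.
Reached: irdkel, mararc, yulhex, and belbel — 4 of the 6.

4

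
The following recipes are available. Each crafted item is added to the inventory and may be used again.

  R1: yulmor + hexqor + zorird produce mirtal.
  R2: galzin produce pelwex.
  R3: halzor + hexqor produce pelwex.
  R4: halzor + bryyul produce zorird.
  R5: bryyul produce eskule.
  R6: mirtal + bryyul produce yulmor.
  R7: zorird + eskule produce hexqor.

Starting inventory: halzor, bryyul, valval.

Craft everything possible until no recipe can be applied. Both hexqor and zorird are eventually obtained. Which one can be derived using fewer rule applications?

zorird: Using R4, halzor and bryyul make zorird. [1 rule application]
hexqor: halzor + bryyul → zorird (R4). Using R5, bryyul makes eskule. Using R7, zorird and eskule make hexqor. [3 rule applications]
zorird needs fewer.

zorird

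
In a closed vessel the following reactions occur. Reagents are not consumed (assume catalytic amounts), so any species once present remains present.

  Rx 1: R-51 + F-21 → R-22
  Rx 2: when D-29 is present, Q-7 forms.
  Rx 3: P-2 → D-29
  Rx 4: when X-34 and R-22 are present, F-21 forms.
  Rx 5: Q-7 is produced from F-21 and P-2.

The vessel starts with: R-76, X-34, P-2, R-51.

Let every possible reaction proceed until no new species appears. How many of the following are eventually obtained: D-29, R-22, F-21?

1

P-2 present → D-29 forms (Rx 3).
D-29: reached.
R-22 would need R-51 and F-21 (Rx 1), but F-21 never forms.
F-21 would need X-34 and R-22 (Rx 4), but R-22 never forms.
Reached: D-29 — 1 of the 3.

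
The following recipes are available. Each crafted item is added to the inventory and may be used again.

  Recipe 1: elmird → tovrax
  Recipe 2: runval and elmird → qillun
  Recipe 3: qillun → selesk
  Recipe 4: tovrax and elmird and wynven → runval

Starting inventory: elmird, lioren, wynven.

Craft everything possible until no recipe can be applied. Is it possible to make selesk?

Yes

elmird → tovrax (Recipe 1).
Using Recipe 4, tovrax, elmird, and wynven make runval.
Using Recipe 2, runval and elmird make qillun.
Using Recipe 3, qillun makes selesk.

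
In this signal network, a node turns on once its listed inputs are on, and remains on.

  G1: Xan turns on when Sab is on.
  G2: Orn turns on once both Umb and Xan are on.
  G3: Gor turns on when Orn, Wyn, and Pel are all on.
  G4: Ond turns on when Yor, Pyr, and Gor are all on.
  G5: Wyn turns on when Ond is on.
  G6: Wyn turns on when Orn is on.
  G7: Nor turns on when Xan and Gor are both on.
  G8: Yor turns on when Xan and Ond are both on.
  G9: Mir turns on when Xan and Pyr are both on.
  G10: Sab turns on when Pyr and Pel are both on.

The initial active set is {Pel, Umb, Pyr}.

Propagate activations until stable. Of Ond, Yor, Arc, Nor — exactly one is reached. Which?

Nor

G10: Pyr and Pel on → Sab on.
Sab is on, so Xan turns on (G1).
Umb and Xan are on, so Orn turns on (G2).
G6: Orn on → Wyn on.
G3: Orn, Wyn, and Pel on → Gor on.
G7: Xan and Gor on → Nor on.
No rule produces Arc, and it is not given. Yor would need Xan and Ond (G8), but Ond never turns on. Ond would need Yor, Pyr, and Gor (G4), but Yor never turns on.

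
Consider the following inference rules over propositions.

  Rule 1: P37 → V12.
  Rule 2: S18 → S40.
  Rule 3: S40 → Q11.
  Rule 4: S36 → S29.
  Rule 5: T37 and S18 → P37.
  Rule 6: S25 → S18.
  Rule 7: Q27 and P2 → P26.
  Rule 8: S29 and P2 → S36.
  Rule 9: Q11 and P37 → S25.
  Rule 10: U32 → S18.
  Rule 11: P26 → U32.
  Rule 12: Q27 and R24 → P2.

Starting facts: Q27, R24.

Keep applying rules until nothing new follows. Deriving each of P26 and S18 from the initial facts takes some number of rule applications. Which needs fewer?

P26

P26: From Q27 and R24, Rule 12 gives P2. From Q27 and P2, Rule 7 gives P26. [2 rule applications]
S18: Q27 and R24 hold, so P2 follows (Rule 12). Q27 and P2 hold, so P26 follows (Rule 7). P26 holds, so U32 follows (Rule 11). From U32, Rule 10 gives S18. [4 rule applications]
P26 needs fewer.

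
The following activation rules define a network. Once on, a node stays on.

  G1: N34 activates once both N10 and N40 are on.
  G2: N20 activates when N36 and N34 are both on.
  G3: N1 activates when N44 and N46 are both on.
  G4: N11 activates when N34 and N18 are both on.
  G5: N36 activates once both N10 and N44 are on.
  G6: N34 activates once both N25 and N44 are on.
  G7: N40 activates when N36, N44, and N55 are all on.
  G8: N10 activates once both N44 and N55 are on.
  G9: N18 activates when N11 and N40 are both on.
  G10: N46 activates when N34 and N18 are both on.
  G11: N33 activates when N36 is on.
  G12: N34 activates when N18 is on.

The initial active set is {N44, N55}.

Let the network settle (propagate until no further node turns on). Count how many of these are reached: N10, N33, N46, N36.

3

G8: N44 and N55 on → N10 on.
N10 and N44 are on, so N36 activates (G5).
G11: N36 on → N33 on.
N10: reached.
N33: reached.
N46 would need N34 and N18 (G10), but N18 never turns on.
N36: reached.
Reached: N10, N33, and N36 — 3 of the 4.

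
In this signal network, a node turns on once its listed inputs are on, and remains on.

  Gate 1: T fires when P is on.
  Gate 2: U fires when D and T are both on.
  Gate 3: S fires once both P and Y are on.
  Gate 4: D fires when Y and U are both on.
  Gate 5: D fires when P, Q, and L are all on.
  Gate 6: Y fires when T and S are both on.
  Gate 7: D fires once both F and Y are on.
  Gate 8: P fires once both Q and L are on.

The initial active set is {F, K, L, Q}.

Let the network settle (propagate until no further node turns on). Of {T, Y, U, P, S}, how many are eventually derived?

Gate 8: Q and L on → P on.
P is on, so T fires (Gate 1).
Gate 5: P, Q, and L on → D on.
Gate 2: D and T on → U on.
T: reached.
Y would need T and S (Gate 6), but S never turns on.
U: reached.
P: reached.
S would need P and Y (Gate 3), but Y never turns on.
Reached: T, U, and P — 3 of the 5.

3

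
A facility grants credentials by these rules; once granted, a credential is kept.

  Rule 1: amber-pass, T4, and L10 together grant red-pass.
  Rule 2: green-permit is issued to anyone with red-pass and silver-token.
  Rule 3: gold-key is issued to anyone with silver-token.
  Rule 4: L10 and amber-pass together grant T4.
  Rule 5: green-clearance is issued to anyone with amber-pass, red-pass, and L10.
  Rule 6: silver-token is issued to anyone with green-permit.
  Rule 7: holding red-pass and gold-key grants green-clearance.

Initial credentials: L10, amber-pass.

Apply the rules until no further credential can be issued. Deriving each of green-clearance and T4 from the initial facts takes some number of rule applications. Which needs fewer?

T4: Holding L10 and amber-pass grants T4 (Rule 4). [1 rule application]
green-clearance: Holding L10 and amber-pass grants T4 (Rule 4). Holding amber-pass, T4, and L10 grants red-pass (Rule 1). Holding amber-pass, red-pass, and L10 grants green-clearance (Rule 5). [3 rule applications]
T4 needs fewer.

T4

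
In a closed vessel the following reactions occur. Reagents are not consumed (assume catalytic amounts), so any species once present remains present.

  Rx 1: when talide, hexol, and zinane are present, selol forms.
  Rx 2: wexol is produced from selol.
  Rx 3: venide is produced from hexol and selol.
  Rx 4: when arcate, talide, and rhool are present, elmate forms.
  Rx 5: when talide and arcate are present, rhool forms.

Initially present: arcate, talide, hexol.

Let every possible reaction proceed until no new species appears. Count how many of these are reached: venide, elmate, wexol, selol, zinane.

talide and arcate present → rhool forms (Rx 5).
arcate, talide, and rhool present → elmate forms (Rx 4).
venide would need hexol and selol (Rx 3), but selol never forms.
elmate: reached.
wexol would need selol (Rx 2), but selol never forms.
selol would need talide, hexol, and zinane (Rx 1), but zinane never forms.
No rule produces zinane, and it is not given.
Reached: elmate — 1 of the 5.

1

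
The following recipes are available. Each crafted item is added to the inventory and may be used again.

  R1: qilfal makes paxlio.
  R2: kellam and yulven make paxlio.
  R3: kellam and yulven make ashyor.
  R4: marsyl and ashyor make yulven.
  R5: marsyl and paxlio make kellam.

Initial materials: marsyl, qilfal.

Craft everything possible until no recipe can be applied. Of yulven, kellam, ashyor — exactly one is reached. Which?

Using R1, qilfal makes paxlio.
Using R5, marsyl and paxlio make kellam.
ashyor would need kellam and yulven (R3), but yulven is never obtained. yulven would need marsyl and ashyor (R4), but ashyor is never obtained.

kellam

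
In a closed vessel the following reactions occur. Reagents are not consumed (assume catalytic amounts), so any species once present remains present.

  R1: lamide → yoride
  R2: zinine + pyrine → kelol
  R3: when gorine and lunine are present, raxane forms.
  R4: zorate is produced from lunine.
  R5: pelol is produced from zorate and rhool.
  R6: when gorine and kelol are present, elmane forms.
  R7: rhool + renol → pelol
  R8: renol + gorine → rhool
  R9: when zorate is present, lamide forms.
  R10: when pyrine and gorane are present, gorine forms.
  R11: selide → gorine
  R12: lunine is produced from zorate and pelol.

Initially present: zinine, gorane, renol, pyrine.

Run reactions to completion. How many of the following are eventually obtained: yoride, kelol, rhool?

2

pyrine and gorane present → gorine forms (R10).
zinine and pyrine present → kelol forms (R2).
renol and gorine present → rhool forms (R8).
yoride would need lamide (R1), but lamide never forms.
kelol: reached.
rhool: reached.
Reached: kelol and rhool — 2 of the 3.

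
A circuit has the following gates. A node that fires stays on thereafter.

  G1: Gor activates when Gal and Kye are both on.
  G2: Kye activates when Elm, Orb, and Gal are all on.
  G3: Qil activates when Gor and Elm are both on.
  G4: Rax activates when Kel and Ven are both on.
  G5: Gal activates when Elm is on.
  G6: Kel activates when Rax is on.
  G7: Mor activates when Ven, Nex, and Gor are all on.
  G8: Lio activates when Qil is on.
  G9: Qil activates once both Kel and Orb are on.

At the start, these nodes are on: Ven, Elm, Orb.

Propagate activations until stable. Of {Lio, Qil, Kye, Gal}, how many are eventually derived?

4

G5: Elm on → Gal on.
Elm, Orb, and Gal are on, so Kye activates (G2).
Gal and Kye are on, so Gor activates (G1).
G3: Gor and Elm on → Qil on.
Qil is on, so Lio activates (G8).
Lio: reached.
Qil: reached.
Kye: reached.
Gal: reached.
All 4 are reached.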